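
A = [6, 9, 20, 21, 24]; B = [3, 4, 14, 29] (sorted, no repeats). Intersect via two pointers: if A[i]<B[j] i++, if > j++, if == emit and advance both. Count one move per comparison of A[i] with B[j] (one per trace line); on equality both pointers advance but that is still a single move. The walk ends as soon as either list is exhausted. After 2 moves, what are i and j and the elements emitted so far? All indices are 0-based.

i=0, j=2, emitted=[]

[i=0,j=0] 6>3 → j++
[i=0,j=1] 6>4 → j++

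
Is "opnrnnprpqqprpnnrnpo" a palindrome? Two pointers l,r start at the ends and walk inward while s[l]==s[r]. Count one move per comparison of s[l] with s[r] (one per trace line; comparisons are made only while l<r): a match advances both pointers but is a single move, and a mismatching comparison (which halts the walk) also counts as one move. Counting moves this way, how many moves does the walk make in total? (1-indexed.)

[1,20] 'o'=='o' → l++,r--
[2,19] 'p'=='p' → l++,r--
[3,18] 'n'=='n' → l++,r--
[4,17] 'r'=='r' → l++,r--
[5,16] 'n'=='n' → l++,r--
[6,15] 'n'=='n' → l++,r--
[7,14] 'p'=='p' → l++,r--
[8,13] 'r'=='r' → l++,r--
[9,12] 'p'=='p' → l++,r--
[10,11] 'q'=='q' → l++,r--

10 moves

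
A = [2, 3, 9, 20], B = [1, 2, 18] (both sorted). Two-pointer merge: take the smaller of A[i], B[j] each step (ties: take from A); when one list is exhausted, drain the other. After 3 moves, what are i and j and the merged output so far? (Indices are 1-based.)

i=1 j=1: A[i]=2>B[j]=1 take 1, j++
i=1 j=2: A[i]=2<=B[j]=2 take 2, i++
i=2 j=2: A[i]=3>B[j]=2 take 2, j++

i=2, j=3, merged so far=[1, 2, 2]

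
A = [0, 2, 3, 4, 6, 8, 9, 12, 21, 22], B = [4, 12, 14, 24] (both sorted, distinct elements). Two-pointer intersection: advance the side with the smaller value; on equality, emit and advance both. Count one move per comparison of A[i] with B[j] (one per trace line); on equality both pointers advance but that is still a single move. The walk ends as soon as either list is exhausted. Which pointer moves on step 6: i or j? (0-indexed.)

i

i=0 j=0: 0<4, i++
i=1 j=0: 2<4, i++
i=2 j=0: 3<4, i++
i=3 j=0: 4==4 emit, i++,j++
i=4 j=1: 6<12, i++
i=5 j=1: 8<12, i++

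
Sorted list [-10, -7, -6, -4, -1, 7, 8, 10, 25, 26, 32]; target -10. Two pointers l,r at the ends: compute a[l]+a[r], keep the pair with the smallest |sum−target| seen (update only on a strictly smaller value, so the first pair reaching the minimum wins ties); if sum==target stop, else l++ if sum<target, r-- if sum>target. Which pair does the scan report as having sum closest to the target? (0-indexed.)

pair (-6, -4) with sum -10 (|Δ|=0)

l=0 r=10: -10+32=22 d=32 *, r--
l=0 r=9: -10+26=16 d=26 *, r--
l=0 r=8: -10+25=15 d=25 *, r--
l=0 r=7: -10+10=0 d=10 *, r--
l=0 r=6: -10+8=-2 d=8 *, r--
l=0 r=5: -10+7=-3 d=7 *, r--
l=0 r=4: -10+-1=-11 d=1 *, l++
l=1 r=4: -7+-1=-8 d=2, r--
l=1 r=3: -7+-4=-11 d=1, l++
l=2 r=3: -6+-4=-10 d=0 *, stop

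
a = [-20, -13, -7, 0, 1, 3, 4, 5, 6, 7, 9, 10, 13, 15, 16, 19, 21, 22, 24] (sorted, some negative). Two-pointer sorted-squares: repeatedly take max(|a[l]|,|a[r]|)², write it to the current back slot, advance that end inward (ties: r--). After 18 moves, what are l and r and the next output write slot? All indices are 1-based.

l=4, r=4, next write slot=1

l=1 r=19: |-20|<=|24| out[19]=576, r--
l=1 r=18: |-20|<=|22| out[18]=484, r--
l=1 r=17: |-20|<=|21| out[17]=441, r--
l=1 r=16: |-20|>|19| out[16]=400, l++
l=2 r=16: |-13|<=|19| out[15]=361, r--
l=2 r=15: |-13|<=|16| out[14]=256, r--
l=2 r=14: |-13|<=|15| out[13]=225, r--
l=2 r=13: |-13|<=|13| out[12]=169, r--
l=2 r=12: |-13|>|10| out[11]=169, l++
l=3 r=12: |-7|<=|10| out[10]=100, r--
l=3 r=11: |-7|<=|9| out[9]=81, r--
l=3 r=10: |-7|<=|7| out[8]=49, r--
l=3 r=9: |-7|>|6| out[7]=49, l++
l=4 r=9: |0|<=|6| out[6]=36, r--
l=4 r=8: |0|<=|5| out[5]=25, r--
l=4 r=7: |0|<=|4| out[4]=16, r--
l=4 r=6: |0|<=|3| out[3]=9, r--
l=4 r=5: |0|<=|1| out[2]=1, r--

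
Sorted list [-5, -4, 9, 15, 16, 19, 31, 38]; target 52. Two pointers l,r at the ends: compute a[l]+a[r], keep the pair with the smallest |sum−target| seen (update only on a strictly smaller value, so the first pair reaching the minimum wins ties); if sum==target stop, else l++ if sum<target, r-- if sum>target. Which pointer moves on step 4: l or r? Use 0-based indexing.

l=0 r=7: -5+38=33 d=19 *, l++
l=1 r=7: -4+38=34 d=18 *, l++
l=2 r=7: 9+38=47 d=5 *, l++
l=3 r=7: 15+38=53 d=1 *, r--

r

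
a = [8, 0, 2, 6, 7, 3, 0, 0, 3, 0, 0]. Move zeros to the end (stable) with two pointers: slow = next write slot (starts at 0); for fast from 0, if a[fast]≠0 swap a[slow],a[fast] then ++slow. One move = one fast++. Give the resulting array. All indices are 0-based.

[8, 2, 6, 7, 3, 3, 0, 0, 0, 0, 0]

slow=0 fast=0: a[fast]=8≠0 swap→a[0]=8, slow++,fast++
slow=1 fast=1: a[fast]=0, fast++
slow=1 fast=2: a[fast]=2≠0 swap→a[1]=2, slow++,fast++
slow=2 fast=3: a[fast]=6≠0 swap→a[2]=6, slow++,fast++
slow=3 fast=4: a[fast]=7≠0 swap→a[3]=7, slow++,fast++
slow=4 fast=5: a[fast]=3≠0 swap→a[4]=3, slow++,fast++
slow=5 fast=6: a[fast]=0, fast++
slow=5 fast=7: a[fast]=0, fast++
slow=5 fast=8: a[fast]=3≠0 swap→a[5]=3, slow++,fast++
slow=6 fast=9: a[fast]=0, fast++
slow=6 fast=10: a[fast]=0, fast++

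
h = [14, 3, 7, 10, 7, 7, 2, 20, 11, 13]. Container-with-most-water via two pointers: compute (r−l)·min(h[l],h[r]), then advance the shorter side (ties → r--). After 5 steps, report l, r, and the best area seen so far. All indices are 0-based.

[0,9] min(14,13)*9=117 best=117 * → r--
[0,8] min(14,11)*8=88 best=117 → r--
[0,7] min(14,20)*7=98 best=117 → l++
[1,7] min(3,20)*6=18 best=117 → l++
[2,7] min(7,20)*5=35 best=117 → l++

l=3, r=7, best area=117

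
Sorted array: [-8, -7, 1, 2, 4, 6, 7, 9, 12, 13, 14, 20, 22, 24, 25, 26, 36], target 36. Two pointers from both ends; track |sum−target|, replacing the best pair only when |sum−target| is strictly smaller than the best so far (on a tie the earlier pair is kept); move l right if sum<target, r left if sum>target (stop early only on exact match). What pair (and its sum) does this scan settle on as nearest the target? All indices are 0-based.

pair (12, 24) with sum 36 (|Δ|=0)

[0,16] -8+36=28 d=8 * → l++
[1,16] -7+36=29 d=7 * → l++
[2,16] 1+36=37 d=1 * → r--
[2,15] 1+26=27 d=9 → l++
[3,15] 2+26=28 d=8 → l++
[4,15] 4+26=30 d=6 → l++
[5,15] 6+26=32 d=4 → l++
[6,15] 7+26=33 d=3 → l++
[7,15] 9+26=35 d=1 → l++
[8,15] 12+26=38 d=2 → r--
[8,14] 12+25=37 d=1 → r--
[8,13] 12+24=36 d=0 * → stop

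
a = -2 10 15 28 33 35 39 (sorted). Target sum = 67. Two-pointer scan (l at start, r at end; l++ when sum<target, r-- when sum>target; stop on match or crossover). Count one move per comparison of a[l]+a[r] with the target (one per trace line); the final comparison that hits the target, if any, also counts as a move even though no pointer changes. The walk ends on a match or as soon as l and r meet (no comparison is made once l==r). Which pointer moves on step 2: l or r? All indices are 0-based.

l

[0,6] -2+39=37 <67 → l++
[1,6] 10+39=49 <67 → l++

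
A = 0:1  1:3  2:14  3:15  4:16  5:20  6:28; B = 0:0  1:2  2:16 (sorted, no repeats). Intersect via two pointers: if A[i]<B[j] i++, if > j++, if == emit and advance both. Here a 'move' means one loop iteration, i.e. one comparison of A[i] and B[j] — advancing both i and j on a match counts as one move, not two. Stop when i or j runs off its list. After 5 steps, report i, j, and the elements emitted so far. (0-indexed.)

i=3, j=2, emitted=[]

[i=0,j=0] 1>0 → j++
[i=0,j=1] 1<2 → i++
[i=1,j=1] 3>2 → j++
[i=1,j=2] 3<16 → i++
[i=2,j=2] 14<16 → i++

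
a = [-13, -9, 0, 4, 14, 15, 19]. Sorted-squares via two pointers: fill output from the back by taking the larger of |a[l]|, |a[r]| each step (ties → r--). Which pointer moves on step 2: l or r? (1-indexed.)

l=1 r=7: |-13|<=|19| out[7]=361, r--
l=1 r=6: |-13|<=|15| out[6]=225, r--

r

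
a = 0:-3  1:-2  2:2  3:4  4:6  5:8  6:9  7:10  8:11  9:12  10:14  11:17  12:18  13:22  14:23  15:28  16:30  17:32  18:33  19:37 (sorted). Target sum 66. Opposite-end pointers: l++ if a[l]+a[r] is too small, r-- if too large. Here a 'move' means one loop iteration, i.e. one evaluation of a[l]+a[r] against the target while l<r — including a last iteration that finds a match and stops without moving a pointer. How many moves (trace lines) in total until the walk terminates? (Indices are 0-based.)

[0,19] -3+37=34 <66 → l++
[1,19] -2+37=35 <66 → l++
[2,19] 2+37=39 <66 → l++
[3,19] 4+37=41 <66 → l++
[4,19] 6+37=43 <66 → l++
[5,19] 8+37=45 <66 → l++
[6,19] 9+37=46 <66 → l++
[7,19] 10+37=47 <66 → l++
[8,19] 11+37=48 <66 → l++
[9,19] 12+37=49 <66 → l++
[10,19] 14+37=51 <66 → l++
[11,19] 17+37=54 <66 → l++
[12,19] 18+37=55 <66 → l++
[13,19] 22+37=59 <66 → l++
[14,19] 23+37=60 <66 → l++
[15,19] 28+37=65 <66 → l++
[16,19] 30+37=67 >66 → r--
[16,18] 30+33=63 <66 → l++
[17,18] 32+33=65 <66 → l++

19 moves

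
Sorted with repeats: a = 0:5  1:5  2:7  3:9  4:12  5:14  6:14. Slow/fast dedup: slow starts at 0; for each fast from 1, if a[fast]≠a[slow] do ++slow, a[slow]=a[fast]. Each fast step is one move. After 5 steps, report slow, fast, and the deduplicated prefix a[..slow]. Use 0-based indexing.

slow=4, fast=6, prefix=[5, 7, 9, 12, 14]

slow=0 fast=1: a[fast]=5=a[slow] dup, fast++
slow=0 fast=2: a[fast]=7≠a[slow]=5 write a[1]=7, slow++,fast++
slow=1 fast=3: a[fast]=9≠a[slow]=7 write a[2]=9, slow++,fast++
slow=2 fast=4: a[fast]=12≠a[slow]=9 write a[3]=12, slow++,fast++
slow=3 fast=5: a[fast]=14≠a[slow]=12 write a[4]=14, slow++,fast++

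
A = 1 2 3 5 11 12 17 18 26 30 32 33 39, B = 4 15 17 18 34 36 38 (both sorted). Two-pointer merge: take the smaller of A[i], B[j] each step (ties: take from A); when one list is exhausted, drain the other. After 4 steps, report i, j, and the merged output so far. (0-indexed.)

i=3, j=1, merged so far=[1, 2, 3, 4]

[i=0,j=0] A[i]=1<=B[j]=4 take 1 → i++
[i=1,j=0] A[i]=2<=B[j]=4 take 2 → i++
[i=2,j=0] A[i]=3<=B[j]=4 take 3 → i++
[i=3,j=0] A[i]=5>B[j]=4 take 4 → j++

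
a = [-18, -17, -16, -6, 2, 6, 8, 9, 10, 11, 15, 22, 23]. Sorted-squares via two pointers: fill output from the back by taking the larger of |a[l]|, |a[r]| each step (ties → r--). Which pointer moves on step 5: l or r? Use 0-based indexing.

l

[0,12] |-18|<=|23| out[12]=529 → r--
[0,11] |-18|<=|22| out[11]=484 → r--
[0,10] |-18|>|15| out[10]=324 → l++
[1,10] |-17|>|15| out[9]=289 → l++
[2,10] |-16|>|15| out[8]=256 → l++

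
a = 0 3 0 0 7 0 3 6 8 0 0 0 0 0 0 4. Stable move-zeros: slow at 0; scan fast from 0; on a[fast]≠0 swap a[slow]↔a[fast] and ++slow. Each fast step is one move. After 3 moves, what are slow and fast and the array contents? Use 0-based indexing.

(s=0,f=0) a[fast]=0 → fast++
(s=0,f=1) a[fast]=3≠0 swap→a[0]=3 → slow++,fast++
(s=1,f=2) a[fast]=0 → fast++

slow=1, fast=3, a=[3, 0, 0, 0, 7, 0, 3, 6, 8, 0, 0, 0, 0, 0, 0, 4]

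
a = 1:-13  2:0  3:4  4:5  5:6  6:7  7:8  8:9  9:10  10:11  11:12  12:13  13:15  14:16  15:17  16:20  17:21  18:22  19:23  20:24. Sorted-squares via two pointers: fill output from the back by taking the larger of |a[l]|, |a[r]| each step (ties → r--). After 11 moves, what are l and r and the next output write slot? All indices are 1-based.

l=1 r=20: |-13|<=|24| out[20]=576, r--
l=1 r=19: |-13|<=|23| out[19]=529, r--
l=1 r=18: |-13|<=|22| out[18]=484, r--
l=1 r=17: |-13|<=|21| out[17]=441, r--
l=1 r=16: |-13|<=|20| out[16]=400, r--
l=1 r=15: |-13|<=|17| out[15]=289, r--
l=1 r=14: |-13|<=|16| out[14]=256, r--
l=1 r=13: |-13|<=|15| out[13]=225, r--
l=1 r=12: |-13|<=|13| out[12]=169, r--
l=1 r=11: |-13|>|12| out[11]=169, l++
l=2 r=11: |0|<=|12| out[10]=144, r--

l=2, r=10, next write slot=9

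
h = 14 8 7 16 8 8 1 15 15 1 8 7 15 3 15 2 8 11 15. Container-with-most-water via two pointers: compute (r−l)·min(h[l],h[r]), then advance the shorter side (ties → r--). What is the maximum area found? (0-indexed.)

max area = 252

[0,18] min(14,15)*18=252 best=252 * → l++
[1,18] min(8,15)*17=136 best=252 → l++
[2,18] min(7,15)*16=112 best=252 → l++
[3,18] min(16,15)*15=225 best=252 → r--
[3,17] min(16,11)*14=154 best=252 → r--
[3,16] min(16,8)*13=104 best=252 → r--
[3,15] min(16,2)*12=24 best=252 → r--
[3,14] min(16,15)*11=165 best=252 → r--
[3,13] min(16,3)*10=30 best=252 → r--
[3,12] min(16,15)*9=135 best=252 → r--
[3,11] min(16,7)*8=56 best=252 → r--
[3,10] min(16,8)*7=56 best=252 → r--
[3,9] min(16,1)*6=6 best=252 → r--
[3,8] min(16,15)*5=75 best=252 → r--
[3,7] min(16,15)*4=60 best=252 → r--
[3,6] min(16,1)*3=3 best=252 → r--
[3,5] min(16,8)*2=16 best=252 → r--
[3,4] min(16,8)*1=8 best=252 → r--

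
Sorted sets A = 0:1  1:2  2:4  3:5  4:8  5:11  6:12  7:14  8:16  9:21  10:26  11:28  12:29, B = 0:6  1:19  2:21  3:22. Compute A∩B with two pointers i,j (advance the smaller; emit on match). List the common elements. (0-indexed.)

intersection = [21]

i=0 j=0: 1<6, i++
i=1 j=0: 2<6, i++
i=2 j=0: 4<6, i++
i=3 j=0: 5<6, i++
i=4 j=0: 8>6, j++
i=4 j=1: 8<19, i++
i=5 j=1: 11<19, i++
i=6 j=1: 12<19, i++
i=7 j=1: 14<19, i++
i=8 j=1: 16<19, i++
i=9 j=1: 21>19, j++
i=9 j=2: 21==21 emit, i++,j++
i=10 j=3: 26>22, j++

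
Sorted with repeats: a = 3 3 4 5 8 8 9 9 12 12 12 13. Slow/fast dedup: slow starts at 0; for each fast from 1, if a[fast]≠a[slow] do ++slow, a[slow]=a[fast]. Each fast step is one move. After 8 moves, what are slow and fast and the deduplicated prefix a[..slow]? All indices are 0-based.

slow=5, fast=9, prefix=[3, 4, 5, 8, 9, 12]

slow=0 fast=1: a[fast]=3=a[slow] dup, fast++
slow=0 fast=2: a[fast]=4≠a[slow]=3 write a[1]=4, slow++,fast++
slow=1 fast=3: a[fast]=5≠a[slow]=4 write a[2]=5, slow++,fast++
slow=2 fast=4: a[fast]=8≠a[slow]=5 write a[3]=8, slow++,fast++
slow=3 fast=5: a[fast]=8=a[slow] dup, fast++
slow=3 fast=6: a[fast]=9≠a[slow]=8 write a[4]=9, slow++,fast++
slow=4 fast=7: a[fast]=9=a[slow] dup, fast++
slow=4 fast=8: a[fast]=12≠a[slow]=9 write a[5]=12, slow++,fast++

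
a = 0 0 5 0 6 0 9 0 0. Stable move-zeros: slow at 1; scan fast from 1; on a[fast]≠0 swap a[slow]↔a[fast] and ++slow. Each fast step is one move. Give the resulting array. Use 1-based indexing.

[5, 6, 9, 0, 0, 0, 0, 0, 0]

slow=1 fast=1: a[fast]=0, fast++
slow=1 fast=2: a[fast]=0, fast++
slow=1 fast=3: a[fast]=5≠0 swap→a[1]=5, slow++,fast++
slow=2 fast=4: a[fast]=0, fast++
slow=2 fast=5: a[fast]=6≠0 swap→a[2]=6, slow++,fast++
slow=3 fast=6: a[fast]=0, fast++
slow=3 fast=7: a[fast]=9≠0 swap→a[3]=9, slow++,fast++
slow=4 fast=8: a[fast]=0, fast++
slow=4 fast=9: a[fast]=0, fast++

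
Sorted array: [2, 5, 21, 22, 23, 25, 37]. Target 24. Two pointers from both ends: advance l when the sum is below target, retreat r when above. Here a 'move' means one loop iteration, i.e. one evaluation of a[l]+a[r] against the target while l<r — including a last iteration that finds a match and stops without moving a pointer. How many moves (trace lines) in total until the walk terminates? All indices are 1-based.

4 moves

[1,7] 2+37=39 >24 → r--
[1,6] 2+25=27 >24 → r--
[1,5] 2+23=25 >24 → r--
[1,4] 2+22=24 → found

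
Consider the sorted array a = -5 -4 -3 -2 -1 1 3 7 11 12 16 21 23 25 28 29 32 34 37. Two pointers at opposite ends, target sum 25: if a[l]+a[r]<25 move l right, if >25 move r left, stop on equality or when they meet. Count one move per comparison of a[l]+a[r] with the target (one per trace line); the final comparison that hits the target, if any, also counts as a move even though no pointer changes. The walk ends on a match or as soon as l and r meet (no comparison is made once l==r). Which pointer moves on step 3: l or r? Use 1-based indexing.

l=1 r=19: -5+37=32 >25, r--
l=1 r=18: -5+34=29 >25, r--
l=1 r=17: -5+32=27 >25, r--

r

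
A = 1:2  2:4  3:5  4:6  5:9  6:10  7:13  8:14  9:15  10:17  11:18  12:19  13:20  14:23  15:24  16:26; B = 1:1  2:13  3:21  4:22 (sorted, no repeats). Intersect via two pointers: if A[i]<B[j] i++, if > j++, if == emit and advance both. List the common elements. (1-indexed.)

intersection = [13]

i=1 j=1: 2>1, j++
i=1 j=2: 2<13, i++
i=2 j=2: 4<13, i++
i=3 j=2: 5<13, i++
i=4 j=2: 6<13, i++
i=5 j=2: 9<13, i++
i=6 j=2: 10<13, i++
i=7 j=2: 13==13 emit, i++,j++
i=8 j=3: 14<21, i++
i=9 j=3: 15<21, i++
i=10 j=3: 17<21, i++
i=11 j=3: 18<21, i++
i=12 j=3: 19<21, i++
i=13 j=3: 20<21, i++
i=14 j=3: 23>21, j++
i=14 j=4: 23>22, j++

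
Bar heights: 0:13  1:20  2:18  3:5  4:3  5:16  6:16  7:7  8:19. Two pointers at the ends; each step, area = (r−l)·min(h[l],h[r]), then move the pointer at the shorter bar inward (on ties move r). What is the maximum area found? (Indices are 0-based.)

max area = 133

l=0 r=8: min(13,19)*8=104 best=104 *, l++
l=1 r=8: min(20,19)*7=133 best=133 *, r--
l=1 r=7: min(20,7)*6=42 best=133, r--
l=1 r=6: min(20,16)*5=80 best=133, r--
l=1 r=5: min(20,16)*4=64 best=133, r--
l=1 r=4: min(20,3)*3=9 best=133, r--
l=1 r=3: min(20,5)*2=10 best=133, r--
l=1 r=2: min(20,18)*1=18 best=133, r--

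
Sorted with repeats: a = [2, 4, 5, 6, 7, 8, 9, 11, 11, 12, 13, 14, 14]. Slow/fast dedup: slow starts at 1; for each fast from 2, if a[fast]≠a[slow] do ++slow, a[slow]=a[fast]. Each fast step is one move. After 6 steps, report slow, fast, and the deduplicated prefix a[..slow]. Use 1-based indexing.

(s=1,f=2) a[fast]=4≠a[slow]=2 write a[2]=4 → slow++,fast++
(s=2,f=3) a[fast]=5≠a[slow]=4 write a[3]=5 → slow++,fast++
(s=3,f=4) a[fast]=6≠a[slow]=5 write a[4]=6 → slow++,fast++
(s=4,f=5) a[fast]=7≠a[slow]=6 write a[5]=7 → slow++,fast++
(s=5,f=6) a[fast]=8≠a[slow]=7 write a[6]=8 → slow++,fast++
(s=6,f=7) a[fast]=9≠a[slow]=8 write a[7]=9 → slow++,fast++

slow=7, fast=8, prefix=[2, 4, 5, 6, 7, 8, 9]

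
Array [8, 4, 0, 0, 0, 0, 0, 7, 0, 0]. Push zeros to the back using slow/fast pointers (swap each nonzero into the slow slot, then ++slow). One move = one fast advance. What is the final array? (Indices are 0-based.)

slow=0 fast=0: a[fast]=8≠0 swap→a[0]=8, slow++,fast++
slow=1 fast=1: a[fast]=4≠0 swap→a[1]=4, slow++,fast++
slow=2 fast=2: a[fast]=0, fast++
slow=2 fast=3: a[fast]=0, fast++
slow=2 fast=4: a[fast]=0, fast++
slow=2 fast=5: a[fast]=0, fast++
slow=2 fast=6: a[fast]=0, fast++
slow=2 fast=7: a[fast]=7≠0 swap→a[2]=7, slow++,fast++
slow=3 fast=8: a[fast]=0, fast++
slow=3 fast=9: a[fast]=0, fast++

[8, 4, 7, 0, 0, 0, 0, 0, 0, 0]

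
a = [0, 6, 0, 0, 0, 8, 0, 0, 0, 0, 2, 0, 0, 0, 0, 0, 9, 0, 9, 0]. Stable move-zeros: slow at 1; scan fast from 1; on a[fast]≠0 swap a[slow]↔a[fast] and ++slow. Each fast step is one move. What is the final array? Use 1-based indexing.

slow=1 fast=1: a[fast]=0, fast++
slow=1 fast=2: a[fast]=6≠0 swap→a[1]=6, slow++,fast++
slow=2 fast=3: a[fast]=0, fast++
slow=2 fast=4: a[fast]=0, fast++
slow=2 fast=5: a[fast]=0, fast++
slow=2 fast=6: a[fast]=8≠0 swap→a[2]=8, slow++,fast++
slow=3 fast=7: a[fast]=0, fast++
slow=3 fast=8: a[fast]=0, fast++
slow=3 fast=9: a[fast]=0, fast++
slow=3 fast=10: a[fast]=0, fast++
slow=3 fast=11: a[fast]=2≠0 swap→a[3]=2, slow++,fast++
slow=4 fast=12: a[fast]=0, fast++
slow=4 fast=13: a[fast]=0, fast++
slow=4 fast=14: a[fast]=0, fast++
slow=4 fast=15: a[fast]=0, fast++
slow=4 fast=16: a[fast]=0, fast++
slow=4 fast=17: a[fast]=9≠0 swap→a[4]=9, slow++,fast++
slow=5 fast=18: a[fast]=0, fast++
slow=5 fast=19: a[fast]=9≠0 swap→a[5]=9, slow++,fast++
slow=6 fast=20: a[fast]=0, fast++

[6, 8, 2, 9, 9, 0, 0, 0, 0, 0, 0, 0, 0, 0, 0, 0, 0, 0, 0, 0]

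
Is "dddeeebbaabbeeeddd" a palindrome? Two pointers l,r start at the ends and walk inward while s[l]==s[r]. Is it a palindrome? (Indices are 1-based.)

[1,18] 'd'=='d' → l++,r--
[2,17] 'd'=='d' → l++,r--
[3,16] 'd'=='d' → l++,r--
[4,15] 'e'=='e' → l++,r--
[5,14] 'e'=='e' → l++,r--
[6,13] 'e'=='e' → l++,r--
[7,12] 'b'=='b' → l++,r--
[8,11] 'b'=='b' → l++,r--
[9,10] 'a'=='a' → l++,r--

palindrome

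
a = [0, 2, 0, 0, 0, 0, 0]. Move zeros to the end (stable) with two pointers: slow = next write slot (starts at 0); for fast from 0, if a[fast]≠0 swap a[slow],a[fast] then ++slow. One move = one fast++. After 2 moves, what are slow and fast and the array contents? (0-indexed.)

slow=1, fast=2, a=[2, 0, 0, 0, 0, 0, 0]

(s=0,f=0) a[fast]=0 → fast++
(s=0,f=1) a[fast]=2≠0 swap→a[0]=2 → slow++,fast++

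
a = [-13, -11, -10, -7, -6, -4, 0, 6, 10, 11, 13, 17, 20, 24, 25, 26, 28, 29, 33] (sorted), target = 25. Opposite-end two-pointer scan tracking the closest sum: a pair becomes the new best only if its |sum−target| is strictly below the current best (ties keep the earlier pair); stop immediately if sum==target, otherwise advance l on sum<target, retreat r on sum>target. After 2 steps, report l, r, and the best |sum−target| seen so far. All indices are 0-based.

l=0 r=18: -13+33=20 d=5 *, l++
l=1 r=18: -11+33=22 d=3 *, l++

l=2, r=18, best |Δ|=3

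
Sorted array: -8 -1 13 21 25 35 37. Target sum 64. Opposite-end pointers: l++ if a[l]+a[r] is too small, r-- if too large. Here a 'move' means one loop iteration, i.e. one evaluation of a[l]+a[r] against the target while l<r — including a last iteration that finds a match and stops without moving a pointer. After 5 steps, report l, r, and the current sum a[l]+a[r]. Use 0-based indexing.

[0,6] -8+37=29 <64 → l++
[1,6] -1+37=36 <64 → l++
[2,6] 13+37=50 <64 → l++
[3,6] 21+37=58 <64 → l++
[4,6] 25+37=62 <64 → l++

l=5, r=6, sum=72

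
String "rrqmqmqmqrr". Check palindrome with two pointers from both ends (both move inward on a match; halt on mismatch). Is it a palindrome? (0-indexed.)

palindrome

l=0 r=10: 'r'=='r', l++,r--
l=1 r=9: 'r'=='r', l++,r--
l=2 r=8: 'q'=='q', l++,r--
l=3 r=7: 'm'=='m', l++,r--
l=4 r=6: 'q'=='q', l++,r--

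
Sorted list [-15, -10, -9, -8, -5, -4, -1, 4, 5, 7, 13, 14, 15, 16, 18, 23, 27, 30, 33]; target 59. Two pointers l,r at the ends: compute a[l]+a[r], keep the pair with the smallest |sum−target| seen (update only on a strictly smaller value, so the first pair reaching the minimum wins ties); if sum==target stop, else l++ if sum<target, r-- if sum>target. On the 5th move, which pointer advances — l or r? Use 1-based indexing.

l=1 r=19: -15+33=18 d=41 *, l++
l=2 r=19: -10+33=23 d=36 *, l++
l=3 r=19: -9+33=24 d=35 *, l++
l=4 r=19: -8+33=25 d=34 *, l++
l=5 r=19: -5+33=28 d=31 *, l++

l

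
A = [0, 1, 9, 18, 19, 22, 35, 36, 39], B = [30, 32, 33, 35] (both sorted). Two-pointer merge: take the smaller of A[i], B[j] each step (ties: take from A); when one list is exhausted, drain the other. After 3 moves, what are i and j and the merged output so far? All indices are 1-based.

i=1 j=1: A[i]=0<=B[j]=30 take 0, i++
i=2 j=1: A[i]=1<=B[j]=30 take 1, i++
i=3 j=1: A[i]=9<=B[j]=30 take 9, i++

i=4, j=1, merged so far=[0, 1, 9]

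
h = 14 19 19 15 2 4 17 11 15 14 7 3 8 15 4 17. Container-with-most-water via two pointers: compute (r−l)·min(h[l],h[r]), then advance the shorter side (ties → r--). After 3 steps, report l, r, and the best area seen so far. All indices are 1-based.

l=2, r=14, best area=238

l=1 r=16: min(14,17)*15=210 best=210 *, l++
l=2 r=16: min(19,17)*14=238 best=238 *, r--
l=2 r=15: min(19,4)*13=52 best=238, r--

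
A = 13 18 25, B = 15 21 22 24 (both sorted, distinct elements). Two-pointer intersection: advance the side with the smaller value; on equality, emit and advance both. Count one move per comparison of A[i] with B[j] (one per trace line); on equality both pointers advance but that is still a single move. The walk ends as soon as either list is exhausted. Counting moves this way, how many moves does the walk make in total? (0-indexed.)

[i=0,j=0] 13<15 → i++
[i=1,j=0] 18>15 → j++
[i=1,j=1] 18<21 → i++
[i=2,j=1] 25>21 → j++
[i=2,j=2] 25>22 → j++
[i=2,j=3] 25>24 → j++

6 moves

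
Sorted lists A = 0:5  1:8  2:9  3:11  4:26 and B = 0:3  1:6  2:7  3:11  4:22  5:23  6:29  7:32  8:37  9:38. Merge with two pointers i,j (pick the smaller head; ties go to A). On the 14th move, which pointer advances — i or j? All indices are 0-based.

[i=0,j=0] A[i]=5>B[j]=3 take 3 → j++
[i=0,j=1] A[i]=5<=B[j]=6 take 5 → i++
[i=1,j=1] A[i]=8>B[j]=6 take 6 → j++
[i=1,j=2] A[i]=8>B[j]=7 take 7 → j++
[i=1,j=3] A[i]=8<=B[j]=11 take 8 → i++
[i=2,j=3] A[i]=9<=B[j]=11 take 9 → i++
[i=3,j=3] A[i]=11<=B[j]=11 take 11 → i++
[i=4,j=3] A[i]=26>B[j]=11 take 11 → j++
[i=4,j=4] A[i]=26>B[j]=22 take 22 → j++
[i=4,j=5] A[i]=26>B[j]=23 take 23 → j++
[i=4,j=6] A[i]=26<=B[j]=29 take 26 → i++
[i=5,j=6] A done, take B[j]=29 → j++
[i=5,j=7] A done, take B[j]=32 → j++
[i=5,j=8] A done, take B[j]=37 → j++

j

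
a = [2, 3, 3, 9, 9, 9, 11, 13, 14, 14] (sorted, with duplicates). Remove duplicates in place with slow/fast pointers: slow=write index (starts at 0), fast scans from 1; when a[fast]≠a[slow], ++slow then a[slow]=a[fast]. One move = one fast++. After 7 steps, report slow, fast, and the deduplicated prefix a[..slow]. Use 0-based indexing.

slow=4, fast=8, prefix=[2, 3, 9, 11, 13]

slow=0 fast=1: a[fast]=3≠a[slow]=2 write a[1]=3, slow++,fast++
slow=1 fast=2: a[fast]=3=a[slow] dup, fast++
slow=1 fast=3: a[fast]=9≠a[slow]=3 write a[2]=9, slow++,fast++
slow=2 fast=4: a[fast]=9=a[slow] dup, fast++
slow=2 fast=5: a[fast]=9=a[slow] dup, fast++
slow=2 fast=6: a[fast]=11≠a[slow]=9 write a[3]=11, slow++,fast++
slow=3 fast=7: a[fast]=13≠a[slow]=11 write a[4]=13, slow++,fast++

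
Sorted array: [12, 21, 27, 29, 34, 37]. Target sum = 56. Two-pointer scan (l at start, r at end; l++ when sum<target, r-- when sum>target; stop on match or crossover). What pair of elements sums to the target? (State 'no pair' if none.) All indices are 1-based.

(27, 29)

[1,6] 12+37=49 <56 → l++
[2,6] 21+37=58 >56 → r--
[2,5] 21+34=55 <56 → l++
[3,5] 27+34=61 >56 → r--
[3,4] 27+29=56 → found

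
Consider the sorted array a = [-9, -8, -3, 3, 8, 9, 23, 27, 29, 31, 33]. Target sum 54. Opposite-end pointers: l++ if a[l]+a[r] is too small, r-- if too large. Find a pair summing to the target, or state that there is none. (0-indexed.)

[0,10] -9+33=24 <54 → l++
[1,10] -8+33=25 <54 → l++
[2,10] -3+33=30 <54 → l++
[3,10] 3+33=36 <54 → l++
[4,10] 8+33=41 <54 → l++
[5,10] 9+33=42 <54 → l++
[6,10] 23+33=56 >54 → r--
[6,9] 23+31=54 → found

(23, 31)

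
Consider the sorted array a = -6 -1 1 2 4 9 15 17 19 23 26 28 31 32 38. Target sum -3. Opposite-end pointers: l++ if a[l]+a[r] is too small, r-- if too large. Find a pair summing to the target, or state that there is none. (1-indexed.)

l=1 r=15: -6+38=32 >-3, r--
l=1 r=14: -6+32=26 >-3, r--
l=1 r=13: -6+31=25 >-3, r--
l=1 r=12: -6+28=22 >-3, r--
l=1 r=11: -6+26=20 >-3, r--
l=1 r=10: -6+23=17 >-3, r--
l=1 r=9: -6+19=13 >-3, r--
l=1 r=8: -6+17=11 >-3, r--
l=1 r=7: -6+15=9 >-3, r--
l=1 r=6: -6+9=3 >-3, r--
l=1 r=5: -6+4=-2 >-3, r--
l=1 r=4: -6+2=-4 <-3, l++
l=2 r=4: -1+2=1 >-3, r--
l=2 r=3: -1+1=0 >-3, r--

no pair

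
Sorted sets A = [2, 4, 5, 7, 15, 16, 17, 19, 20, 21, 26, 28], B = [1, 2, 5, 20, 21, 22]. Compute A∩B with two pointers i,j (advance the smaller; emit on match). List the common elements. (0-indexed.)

intersection = [2, 5, 20, 21]

[i=0,j=0] 2>1 → j++
[i=0,j=1] 2==2 emit → i++,j++
[i=1,j=2] 4<5 → i++
[i=2,j=2] 5==5 emit → i++,j++
[i=3,j=3] 7<20 → i++
[i=4,j=3] 15<20 → i++
[i=5,j=3] 16<20 → i++
[i=6,j=3] 17<20 → i++
[i=7,j=3] 19<20 → i++
[i=8,j=3] 20==20 emit → i++,j++
[i=9,j=4] 21==21 emit → i++,j++
[i=10,j=5] 26>22 → j++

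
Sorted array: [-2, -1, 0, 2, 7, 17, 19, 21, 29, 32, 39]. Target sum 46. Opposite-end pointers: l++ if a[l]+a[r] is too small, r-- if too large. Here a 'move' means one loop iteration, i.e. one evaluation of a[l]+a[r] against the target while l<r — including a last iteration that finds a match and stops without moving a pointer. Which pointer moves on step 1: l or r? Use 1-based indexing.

l

[1,11] -2+39=37 <46 → l++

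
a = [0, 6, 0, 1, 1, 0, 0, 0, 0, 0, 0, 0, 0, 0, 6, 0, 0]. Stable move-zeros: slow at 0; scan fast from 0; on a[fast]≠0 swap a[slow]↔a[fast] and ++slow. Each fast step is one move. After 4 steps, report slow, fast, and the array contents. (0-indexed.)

slow=0 fast=0: a[fast]=0, fast++
slow=0 fast=1: a[fast]=6≠0 swap→a[0]=6, slow++,fast++
slow=1 fast=2: a[fast]=0, fast++
slow=1 fast=3: a[fast]=1≠0 swap→a[1]=1, slow++,fast++

slow=2, fast=4, a=[6, 1, 0, 0, 1, 0, 0, 0, 0, 0, 0, 0, 0, 0, 6, 0, 0]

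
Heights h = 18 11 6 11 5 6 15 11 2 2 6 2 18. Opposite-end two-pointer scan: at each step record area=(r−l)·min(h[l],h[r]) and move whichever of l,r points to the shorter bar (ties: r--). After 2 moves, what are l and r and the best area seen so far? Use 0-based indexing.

[0,12] min(18,18)*12=216 best=216 * → r--
[0,11] min(18,2)*11=22 best=216 → r--

l=0, r=10, best area=216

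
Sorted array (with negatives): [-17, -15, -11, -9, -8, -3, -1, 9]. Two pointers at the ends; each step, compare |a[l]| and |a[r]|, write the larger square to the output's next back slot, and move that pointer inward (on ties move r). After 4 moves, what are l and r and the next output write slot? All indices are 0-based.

l=3, r=6, next write slot=3

l=0 r=7: |-17|>|9| out[7]=289, l++
l=1 r=7: |-15|>|9| out[6]=225, l++
l=2 r=7: |-11|>|9| out[5]=121, l++
l=3 r=7: |-9|<=|9| out[4]=81, r--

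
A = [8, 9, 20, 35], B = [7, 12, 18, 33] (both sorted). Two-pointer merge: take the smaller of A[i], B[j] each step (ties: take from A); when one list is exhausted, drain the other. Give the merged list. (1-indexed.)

i=1 j=1: A[i]=8>B[j]=7 take 7, j++
i=1 j=2: A[i]=8<=B[j]=12 take 8, i++
i=2 j=2: A[i]=9<=B[j]=12 take 9, i++
i=3 j=2: A[i]=20>B[j]=12 take 12, j++
i=3 j=3: A[i]=20>B[j]=18 take 18, j++
i=3 j=4: A[i]=20<=B[j]=33 take 20, i++
i=4 j=4: A[i]=35>B[j]=33 take 33, j++
i=4 j=5: B done, take A[i]=35, i++

[7, 8, 9, 12, 18, 20, 33, 35]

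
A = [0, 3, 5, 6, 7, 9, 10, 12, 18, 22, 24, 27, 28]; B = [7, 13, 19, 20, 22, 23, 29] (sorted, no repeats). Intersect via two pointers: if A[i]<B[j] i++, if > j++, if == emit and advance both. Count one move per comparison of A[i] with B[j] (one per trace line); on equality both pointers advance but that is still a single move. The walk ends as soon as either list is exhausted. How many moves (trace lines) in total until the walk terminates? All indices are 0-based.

17 moves

i=0 j=0: 0<7, i++
i=1 j=0: 3<7, i++
i=2 j=0: 5<7, i++
i=3 j=0: 6<7, i++
i=4 j=0: 7==7 emit, i++,j++
i=5 j=1: 9<13, i++
i=6 j=1: 10<13, i++
i=7 j=1: 12<13, i++
i=8 j=1: 18>13, j++
i=8 j=2: 18<19, i++
i=9 j=2: 22>19, j++
i=9 j=3: 22>20, j++
i=9 j=4: 22==22 emit, i++,j++
i=10 j=5: 24>23, j++
i=10 j=6: 24<29, i++
i=11 j=6: 27<29, i++
i=12 j=6: 28<29, i++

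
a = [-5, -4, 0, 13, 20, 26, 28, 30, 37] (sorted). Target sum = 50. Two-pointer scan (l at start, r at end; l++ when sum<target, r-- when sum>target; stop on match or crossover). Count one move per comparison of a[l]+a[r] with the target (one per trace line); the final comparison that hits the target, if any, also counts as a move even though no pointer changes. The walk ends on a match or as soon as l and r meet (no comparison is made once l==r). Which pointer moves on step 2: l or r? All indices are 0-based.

l=0 r=8: -5+37=32 <50, l++
l=1 r=8: -4+37=33 <50, l++

l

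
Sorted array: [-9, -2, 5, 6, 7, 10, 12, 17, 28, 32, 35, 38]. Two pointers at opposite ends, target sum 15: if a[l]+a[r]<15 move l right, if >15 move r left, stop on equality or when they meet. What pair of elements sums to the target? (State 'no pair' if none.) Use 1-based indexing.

l=1 r=12: -9+38=29 >15, r--
l=1 r=11: -9+35=26 >15, r--
l=1 r=10: -9+32=23 >15, r--
l=1 r=9: -9+28=19 >15, r--
l=1 r=8: -9+17=8 <15, l++
l=2 r=8: -2+17=15, found

(-2, 17)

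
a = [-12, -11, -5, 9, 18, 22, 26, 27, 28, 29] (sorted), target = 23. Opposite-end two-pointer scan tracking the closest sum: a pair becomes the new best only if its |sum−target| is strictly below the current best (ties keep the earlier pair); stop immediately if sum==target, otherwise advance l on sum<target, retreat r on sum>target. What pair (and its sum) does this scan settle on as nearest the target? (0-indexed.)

l=0 r=9: -12+29=17 d=6 *, l++
l=1 r=9: -11+29=18 d=5 *, l++
l=2 r=9: -5+29=24 d=1 *, r--
l=2 r=8: -5+28=23 d=0 *, stop

pair (-5, 28) with sum 23 (|Δ|=0)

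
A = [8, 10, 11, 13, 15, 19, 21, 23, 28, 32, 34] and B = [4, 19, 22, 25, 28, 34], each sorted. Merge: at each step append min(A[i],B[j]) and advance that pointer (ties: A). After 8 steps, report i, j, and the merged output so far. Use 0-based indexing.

i=6, j=2, merged so far=[4, 8, 10, 11, 13, 15, 19, 19]

[i=0,j=0] A[i]=8>B[j]=4 take 4 → j++
[i=0,j=1] A[i]=8<=B[j]=19 take 8 → i++
[i=1,j=1] A[i]=10<=B[j]=19 take 10 → i++
[i=2,j=1] A[i]=11<=B[j]=19 take 11 → i++
[i=3,j=1] A[i]=13<=B[j]=19 take 13 → i++
[i=4,j=1] A[i]=15<=B[j]=19 take 15 → i++
[i=5,j=1] A[i]=19<=B[j]=19 take 19 → i++
[i=6,j=1] A[i]=21>B[j]=19 take 19 → j++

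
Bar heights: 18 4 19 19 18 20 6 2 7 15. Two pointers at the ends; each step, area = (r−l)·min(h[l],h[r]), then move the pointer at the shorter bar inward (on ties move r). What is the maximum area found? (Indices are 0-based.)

max area = 135

l=0 r=9: min(18,15)*9=135 best=135 *, r--
l=0 r=8: min(18,7)*8=56 best=135, r--
l=0 r=7: min(18,2)*7=14 best=135, r--
l=0 r=6: min(18,6)*6=36 best=135, r--
l=0 r=5: min(18,20)*5=90 best=135, l++
l=1 r=5: min(4,20)*4=16 best=135, l++
l=2 r=5: min(19,20)*3=57 best=135, l++
l=3 r=5: min(19,20)*2=38 best=135, l++
l=4 r=5: min(18,20)*1=18 best=135, l++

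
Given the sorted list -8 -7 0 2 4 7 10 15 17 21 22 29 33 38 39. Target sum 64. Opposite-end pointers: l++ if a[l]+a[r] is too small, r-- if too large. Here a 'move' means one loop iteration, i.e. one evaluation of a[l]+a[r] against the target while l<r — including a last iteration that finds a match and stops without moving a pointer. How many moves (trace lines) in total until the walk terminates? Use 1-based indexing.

l=1 r=15: -8+39=31 <64, l++
l=2 r=15: -7+39=32 <64, l++
l=3 r=15: 0+39=39 <64, l++
l=4 r=15: 2+39=41 <64, l++
l=5 r=15: 4+39=43 <64, l++
l=6 r=15: 7+39=46 <64, l++
l=7 r=15: 10+39=49 <64, l++
l=8 r=15: 15+39=54 <64, l++
l=9 r=15: 17+39=56 <64, l++
l=10 r=15: 21+39=60 <64, l++
l=11 r=15: 22+39=61 <64, l++
l=12 r=15: 29+39=68 >64, r--
l=12 r=14: 29+38=67 >64, r--
l=12 r=13: 29+33=62 <64, l++

14 moves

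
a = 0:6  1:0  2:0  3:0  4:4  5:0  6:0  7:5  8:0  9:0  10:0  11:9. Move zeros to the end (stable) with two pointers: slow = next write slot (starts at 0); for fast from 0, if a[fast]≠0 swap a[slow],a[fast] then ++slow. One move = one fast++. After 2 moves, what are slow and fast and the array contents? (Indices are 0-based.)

slow=0 fast=0: a[fast]=6≠0 swap→a[0]=6, slow++,fast++
slow=1 fast=1: a[fast]=0, fast++

slow=1, fast=2, a=[6, 0, 0, 0, 4, 0, 0, 5, 0, 0, 0, 9]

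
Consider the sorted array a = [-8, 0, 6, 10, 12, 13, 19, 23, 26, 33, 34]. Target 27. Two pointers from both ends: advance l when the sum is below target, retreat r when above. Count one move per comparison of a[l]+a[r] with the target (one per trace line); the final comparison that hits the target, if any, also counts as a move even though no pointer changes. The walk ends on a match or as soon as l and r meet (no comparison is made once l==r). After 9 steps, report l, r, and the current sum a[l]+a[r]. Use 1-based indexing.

l=5, r=6, sum=25

[1,11] -8+34=26 <27 → l++
[2,11] 0+34=34 >27 → r--
[2,10] 0+33=33 >27 → r--
[2,9] 0+26=26 <27 → l++
[3,9] 6+26=32 >27 → r--
[3,8] 6+23=29 >27 → r--
[3,7] 6+19=25 <27 → l++
[4,7] 10+19=29 >27 → r--
[4,6] 10+13=23 <27 → l++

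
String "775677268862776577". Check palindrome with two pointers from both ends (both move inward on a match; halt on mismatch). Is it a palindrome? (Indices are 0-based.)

palindrome

[0,17] '7'=='7' → l++,r--
[1,16] '7'=='7' → l++,r--
[2,15] '5'=='5' → l++,r--
[3,14] '6'=='6' → l++,r--
[4,13] '7'=='7' → l++,r--
[5,12] '7'=='7' → l++,r--
[6,11] '2'=='2' → l++,r--
[7,10] '6'=='6' → l++,r--
[8,9] '8'=='8' → l++,r--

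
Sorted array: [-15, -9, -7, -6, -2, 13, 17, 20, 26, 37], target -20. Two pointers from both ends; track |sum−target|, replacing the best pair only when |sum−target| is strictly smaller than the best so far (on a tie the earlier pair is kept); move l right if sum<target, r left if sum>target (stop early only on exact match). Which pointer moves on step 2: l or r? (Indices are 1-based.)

[1,10] -15+37=22 d=42 * → r--
[1,9] -15+26=11 d=31 * → r--

r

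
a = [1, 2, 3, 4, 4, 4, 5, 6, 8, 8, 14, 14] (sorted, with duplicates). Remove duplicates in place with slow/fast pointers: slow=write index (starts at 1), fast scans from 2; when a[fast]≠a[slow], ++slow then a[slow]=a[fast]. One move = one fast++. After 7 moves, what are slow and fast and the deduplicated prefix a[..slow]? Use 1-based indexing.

(s=1,f=2) a[fast]=2≠a[slow]=1 write a[2]=2 → slow++,fast++
(s=2,f=3) a[fast]=3≠a[slow]=2 write a[3]=3 → slow++,fast++
(s=3,f=4) a[fast]=4≠a[slow]=3 write a[4]=4 → slow++,fast++
(s=4,f=5) a[fast]=4=a[slow] dup → fast++
(s=4,f=6) a[fast]=4=a[slow] dup → fast++
(s=4,f=7) a[fast]=5≠a[slow]=4 write a[5]=5 → slow++,fast++
(s=5,f=8) a[fast]=6≠a[slow]=5 write a[6]=6 → slow++,fast++

slow=6, fast=9, prefix=[1, 2, 3, 4, 5, 6]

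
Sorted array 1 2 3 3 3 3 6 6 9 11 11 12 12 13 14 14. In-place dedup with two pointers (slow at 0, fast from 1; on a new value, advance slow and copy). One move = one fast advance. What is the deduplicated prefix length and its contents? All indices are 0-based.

slow=0 fast=1: a[fast]=2≠a[slow]=1 write a[1]=2, slow++,fast++
slow=1 fast=2: a[fast]=3≠a[slow]=2 write a[2]=3, slow++,fast++
slow=2 fast=3: a[fast]=3=a[slow] dup, fast++
slow=2 fast=4: a[fast]=3=a[slow] dup, fast++
slow=2 fast=5: a[fast]=3=a[slow] dup, fast++
slow=2 fast=6: a[fast]=6≠a[slow]=3 write a[3]=6, slow++,fast++
slow=3 fast=7: a[fast]=6=a[slow] dup, fast++
slow=3 fast=8: a[fast]=9≠a[slow]=6 write a[4]=9, slow++,fast++
slow=4 fast=9: a[fast]=11≠a[slow]=9 write a[5]=11, slow++,fast++
slow=5 fast=10: a[fast]=11=a[slow] dup, fast++
slow=5 fast=11: a[fast]=12≠a[slow]=11 write a[6]=12, slow++,fast++
slow=6 fast=12: a[fast]=12=a[slow] dup, fast++
slow=6 fast=13: a[fast]=13≠a[slow]=12 write a[7]=13, slow++,fast++
slow=7 fast=14: a[fast]=14≠a[slow]=13 write a[8]=14, slow++,fast++
slow=8 fast=15: a[fast]=14=a[slow] dup, fast++

length 9; prefix = [1, 2, 3, 6, 9, 11, 12, 13, 14]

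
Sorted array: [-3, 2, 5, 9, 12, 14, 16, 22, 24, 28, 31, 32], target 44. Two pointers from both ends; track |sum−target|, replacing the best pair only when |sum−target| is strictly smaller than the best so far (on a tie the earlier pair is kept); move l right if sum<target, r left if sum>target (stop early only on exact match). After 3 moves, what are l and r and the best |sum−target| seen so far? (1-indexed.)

l=4, r=12, best |Δ|=7

[1,12] -3+32=29 d=15 * → l++
[2,12] 2+32=34 d=10 * → l++
[3,12] 5+32=37 d=7 * → l++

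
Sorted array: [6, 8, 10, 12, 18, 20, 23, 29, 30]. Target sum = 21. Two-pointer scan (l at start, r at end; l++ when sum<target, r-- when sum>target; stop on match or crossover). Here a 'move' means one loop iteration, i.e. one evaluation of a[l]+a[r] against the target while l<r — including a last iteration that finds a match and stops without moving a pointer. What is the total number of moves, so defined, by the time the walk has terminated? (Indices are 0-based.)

l=0 r=8: 6+30=36 >21, r--
l=0 r=7: 6+29=35 >21, r--
l=0 r=6: 6+23=29 >21, r--
l=0 r=5: 6+20=26 >21, r--
l=0 r=4: 6+18=24 >21, r--
l=0 r=3: 6+12=18 <21, l++
l=1 r=3: 8+12=20 <21, l++
l=2 r=3: 10+12=22 >21, r--

8 moves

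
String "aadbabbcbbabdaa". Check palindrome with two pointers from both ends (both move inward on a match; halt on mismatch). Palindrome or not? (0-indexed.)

palindrome

[0,14] 'a'=='a' → l++,r--
[1,13] 'a'=='a' → l++,r--
[2,12] 'd'=='d' → l++,r--
[3,11] 'b'=='b' → l++,r--
[4,10] 'a'=='a' → l++,r--
[5,9] 'b'=='b' → l++,r--
[6,8] 'b'=='b' → l++,r--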